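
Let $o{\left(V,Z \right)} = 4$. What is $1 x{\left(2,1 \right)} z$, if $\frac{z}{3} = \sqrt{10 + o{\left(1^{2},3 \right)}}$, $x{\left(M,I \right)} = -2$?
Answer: $- 6 \sqrt{14} \approx -22.45$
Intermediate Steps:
$z = 3 \sqrt{14}$ ($z = 3 \sqrt{10 + 4} = 3 \sqrt{14} \approx 11.225$)
$1 x{\left(2,1 \right)} z = 1 \left(-2\right) 3 \sqrt{14} = - 2 \cdot 3 \sqrt{14} = - 6 \sqrt{14}$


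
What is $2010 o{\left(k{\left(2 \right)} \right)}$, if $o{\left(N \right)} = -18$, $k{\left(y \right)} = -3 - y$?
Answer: $-36180$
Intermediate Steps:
$2010 o{\left(k{\left(2 \right)} \right)} = 2010 \left(-18\right) = -36180$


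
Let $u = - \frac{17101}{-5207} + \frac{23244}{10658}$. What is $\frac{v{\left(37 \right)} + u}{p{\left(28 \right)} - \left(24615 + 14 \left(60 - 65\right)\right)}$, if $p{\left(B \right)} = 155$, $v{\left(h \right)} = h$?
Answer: $- \frac{196387799}{112796038695} \approx -0.0017411$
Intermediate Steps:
$u = \frac{151646983}{27748103}$ ($u = \left(-17101\right) \left(- \frac{1}{5207}\right) + 23244 \cdot \frac{1}{10658} = \frac{17101}{5207} + \frac{11622}{5329} = \frac{151646983}{27748103} \approx 5.4651$)
$\frac{v{\left(37 \right)} + u}{p{\left(28 \right)} - \left(24615 + 14 \left(60 - 65\right)\right)} = \frac{37 + \frac{151646983}{27748103}}{155 - \left(24615 + 14 \left(60 - 65\right)\right)} = \frac{1178326794}{27748103 \left(155 - 24545\right)} = \frac{1178326794}{27748103 \left(-24390\right)} = \frac{1178326794}{27748103} \left(- \frac{1}{24390}\right) = - \frac{196387799}{112796038695}$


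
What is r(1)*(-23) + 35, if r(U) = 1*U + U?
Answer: -11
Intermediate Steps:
r(U) = 2*U (r(U) = U + U = 2*U)
r(1)*(-23) + 35 = (2*1)*(-23) + 35 = 2*(-23) + 35 = -46 + 35 = -11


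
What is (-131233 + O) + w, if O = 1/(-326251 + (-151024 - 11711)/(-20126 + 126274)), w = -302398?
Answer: -15017098526445321/34631053883 ≈ -4.3363e+5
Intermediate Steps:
O = -106148/34631053883 (O = 1/(-326251 - 162735/106148) = 1/(-34631053883/106148) = -106148/34631053883 ≈ -3.0651e-6)
(-131233 + O) + w = (-131233 - 106148/34631053883) - 302398 = -4544737094333887/34631053883 - 302398 = -15017098526445321/34631053883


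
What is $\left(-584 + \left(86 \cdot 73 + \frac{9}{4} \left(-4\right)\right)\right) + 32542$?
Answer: $38227$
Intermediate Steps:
$\left(-584 + \left(86 \cdot 73 + \frac{9}{4} \left(-4\right)\right)\right) + 32542 = \left(-584 + \left(6278 + 9 \cdot \frac{1}{4} \left(-4\right)\right)\right) + 32542 = \left(-584 + \left(6278 + \frac{9}{4} \left(-4\right)\right)\right) + 32542 = \left(-584 + \left(6278 - 9\right)\right) + 32542 = \left(-584 + 6269\right) + 32542 = 5685 + 32542 = 38227$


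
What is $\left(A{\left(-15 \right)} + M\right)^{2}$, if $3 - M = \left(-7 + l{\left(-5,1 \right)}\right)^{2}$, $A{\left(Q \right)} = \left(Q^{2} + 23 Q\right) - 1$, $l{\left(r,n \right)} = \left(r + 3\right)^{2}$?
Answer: $16129$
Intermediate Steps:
$l{\left(r,n \right)} = \left(3 + r\right)^{2}$
$A{\left(Q \right)} = -1 + Q^{2} + 23 Q$
$M = -6$ ($M = 3 - \left(-7 + \left(3 - 5\right)^{2}\right)^{2} = 3 - \left(-7 + \left(-2\right)^{2}\right)^{2} = 3 - \left(-7 + 4\right)^{2} = 3 - \left(-3\right)^{2} = 3 - 9 = -6$)
$\left(A{\left(-15 \right)} + M\right)^{2} = \left(\left(-1 + \left(-15\right)^{2} + 23 \left(-15\right)\right) - 6\right)^{2} = \left(\left(-1 + 225 - 345\right) - 6\right)^{2} = \left(-121 - 6\right)^{2} = \left(-127\right)^{2} = 16129$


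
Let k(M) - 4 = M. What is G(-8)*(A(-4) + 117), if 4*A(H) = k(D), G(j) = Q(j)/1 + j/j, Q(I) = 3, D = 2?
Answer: 474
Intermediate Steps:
k(M) = 4 + M
G(j) = 4 (G(j) = 3/1 + j/j = 3*1 + 1 = 3 + 1 = 4)
A(H) = 3/2 (A(H) = (4 + 2)/4 = (¼)*6 = 3/2)
G(-8)*(A(-4) + 117) = 4*(3/2 + 117) = 4*(237/2) = 474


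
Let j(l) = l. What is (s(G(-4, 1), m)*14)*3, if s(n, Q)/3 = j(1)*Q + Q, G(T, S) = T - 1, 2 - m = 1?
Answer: 252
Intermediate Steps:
m = 1 (m = 2 - 1*1 = 2 - 1 = 1)
G(T, S) = -1 + T
s(n, Q) = 6*Q (s(n, Q) = 3*(1*Q + Q) = 3*(Q + Q) = 3*(2*Q) = 6*Q)
(s(G(-4, 1), m)*14)*3 = ((6*1)*14)*3 = (6*14)*3 = 84*3 = 252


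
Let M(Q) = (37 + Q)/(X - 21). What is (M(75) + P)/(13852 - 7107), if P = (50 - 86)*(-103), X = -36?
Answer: 211244/384465 ≈ 0.54945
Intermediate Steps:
P = 3708 (P = -36*(-103) = 3708)
M(Q) = -37/57 - Q/57 (M(Q) = (37 + Q)/(-36 - 21) = (37 + Q)/(-57) = (37 + Q)*(-1/57) = -37/57 - Q/57)
(M(75) + P)/(13852 - 7107) = ((-37/57 - 1/57*75) + 3708)/(13852 - 7107) = ((-37/57 - 25/19) + 3708)/6745 = (-112/57 + 3708)*(1/6745) = (211244/57)*(1/6745) = 211244/384465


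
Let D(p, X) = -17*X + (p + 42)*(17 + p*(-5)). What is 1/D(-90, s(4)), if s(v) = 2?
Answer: -1/22450 ≈ -4.4543e-5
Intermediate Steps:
D(p, X) = -17*X + (17 - 5*p)*(42 + p) (D(p, X) = -17*X + (42 + p)*(17 - 5*p) = -17*X + (17 - 5*p)*(42 + p))
1/D(-90, s(4)) = 1/(714 - 193*(-90) - 17*2 - 5*(-90)**2) = 1/(714 + 17370 - 34 - 5*8100) = 1/(714 + 17370 - 34 - 40500) = 1/(-22450) = -1/22450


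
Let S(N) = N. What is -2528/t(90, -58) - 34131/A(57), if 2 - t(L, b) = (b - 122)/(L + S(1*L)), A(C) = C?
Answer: -82163/57 ≈ -1441.5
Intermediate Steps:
t(L, b) = 2 - (-122 + b)/(2*L) (t(L, b) = 2 - (b - 122)/(L + 1*L) = 2 - (-122 + b)/(L + L) = 2 - (-122 + b)/(2*L))
-2528/t(90, -58) - 34131/A(57) = -2528*180/(122 - 1*(-58) + 4*90) - 34131/57 = -2528*180/(122 + 58 + 360) - 34131*1/57 = -2528/((1/2)*(1/90)*540) - 11377/19 = -2528/3 - 11377/19 = -82163/57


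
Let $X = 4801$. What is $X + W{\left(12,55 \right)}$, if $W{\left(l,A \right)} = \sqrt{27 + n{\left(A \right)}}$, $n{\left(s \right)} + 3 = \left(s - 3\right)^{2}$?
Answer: $4801 + 2 \sqrt{682} \approx 4853.2$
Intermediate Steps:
$n{\left(s \right)} = -3 + \left(-3 + s\right)^{2}$ ($n{\left(s \right)} = -3 + \left(s - 3\right)^{2} = -3 + \left(-3 + s\right)^{2}$)
$W{\left(l,A \right)} = \sqrt{24 + \left(-3 + A\right)^{2}}$ ($W{\left(l,A \right)} = \sqrt{27 + \left(-3 + \left(-3 + A\right)^{2}\right)} = \sqrt{24 + \left(-3 + A\right)^{2}}$)
$X + W{\left(12,55 \right)} = 4801 + \sqrt{24 + \left(-3 + 55\right)^{2}} = 4801 + \sqrt{24 + 52^{2}} = 4801 + \sqrt{24 + 2704} = 4801 + \sqrt{2728} = 4801 + 2 \sqrt{682}$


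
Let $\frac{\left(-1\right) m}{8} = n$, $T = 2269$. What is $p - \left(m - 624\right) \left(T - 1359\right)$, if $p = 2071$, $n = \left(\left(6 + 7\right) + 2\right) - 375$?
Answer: $-2050889$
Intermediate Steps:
$n = -360$ ($n = \left(13 + 2\right) - 375 = 15 - 375 = -360$)
$m = 2880$ ($m = \left(-8\right) \left(-360\right) = 2880$)
$p - \left(m - 624\right) \left(T - 1359\right) = 2071 - \left(2880 - 624\right) \left(2269 - 1359\right) = 2071 - \left(2880 - 624\right) 910 = 2071 - 2256 \cdot 910 = 2071 - 2052960 = -2050889$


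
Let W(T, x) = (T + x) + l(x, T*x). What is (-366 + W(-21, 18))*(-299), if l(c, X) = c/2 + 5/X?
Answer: 40689415/378 ≈ 1.0764e+5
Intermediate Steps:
l(c, X) = c/2 + 5/X (l(c, X) = c*(½) + 5/X = c/2 + 5/X)
W(T, x) = T + 3*x/2 + 5/(T*x) (W(T, x) = (T + x) + (x/2 + 5/((T*x))) = (T + x) + (x/2 + 5*(1/(T*x))) = (T + x) + (x/2 + 5/(T*x)) = T + 3*x/2 + 5/(T*x))
(-366 + W(-21, 18))*(-299) = (-366 + (-21 + (3/2)*18 + 5/(-21*18)))*(-299) = (-366 + (-21 + 27 + 5*(-1/21)*(1/18)))*(-299) = (-366 + (-21 + 27 - 5/378))*(-299) = (-366 + 2263/378)*(-299) = -136085/378*(-299) = 40689415/378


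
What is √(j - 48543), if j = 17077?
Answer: I*√31466 ≈ 177.39*I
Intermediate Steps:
√(j - 48543) = √(17077 - 48543) = √(-31466) = I*√31466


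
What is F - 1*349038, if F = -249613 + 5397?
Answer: -593254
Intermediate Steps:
F = -244216
F - 1*349038 = -244216 - 1*349038 = -244216 - 349038 = -593254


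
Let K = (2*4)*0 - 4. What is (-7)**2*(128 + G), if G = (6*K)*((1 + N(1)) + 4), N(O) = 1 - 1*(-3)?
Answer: -4312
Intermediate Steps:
N(O) = 4 (N(O) = 1 + 3 = 4)
K = -4 (K = 8*0 - 4 = 0 - 4 = -4)
G = -216 (G = (6*(-4))*((1 + 4) + 4) = -24*(5 + 4) = -24*9 = -216)
(-7)**2*(128 + G) = (-7)**2*(128 - 216) = 49*(-88) = -4312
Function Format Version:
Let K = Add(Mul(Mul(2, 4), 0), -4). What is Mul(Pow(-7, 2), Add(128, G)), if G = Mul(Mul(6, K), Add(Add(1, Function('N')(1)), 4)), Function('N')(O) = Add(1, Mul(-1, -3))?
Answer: -4312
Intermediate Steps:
Function('N')(O) = 4 (Function('N')(O) = Add(1, 3) = 4)
K = -4 (K = Add(Mul(8, 0), -4) = Add(0, -4) = -4)
G = -216 (G = Mul(Mul(6, -4), Add(Add(1, 4), 4)) = Mul(-24, Add(5, 4)) = Mul(-24, 9) = -216)
Mul(Pow(-7, 2), Add(128, G)) = Mul(Pow(-7, 2), Add(128, -216)) = Mul(49, -88) = -4312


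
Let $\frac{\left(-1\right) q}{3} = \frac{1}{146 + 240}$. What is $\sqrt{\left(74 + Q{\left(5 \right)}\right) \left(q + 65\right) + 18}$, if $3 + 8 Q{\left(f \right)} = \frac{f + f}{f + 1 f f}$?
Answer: $\frac{\sqrt{6444352218}}{1158} \approx 69.324$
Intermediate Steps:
$q = - \frac{3}{386}$ ($q = - \frac{3}{146 + 240} = - \frac{3}{386} \approx -0.007772$)
$Q{\left(f \right)} = - \frac{3}{8} + \frac{f}{4 \left(f + f^{2}\right)}$ ($Q{\left(f \right)} = - \frac{3}{8} + \frac{\left(f + f\right) \frac{1}{f + 1 f f}}{8} = - \frac{3}{8} + \frac{2 f \frac{1}{f + f f}}{8} = - \frac{3}{8} + \frac{2 f \frac{1}{f + f^{2}}}{8} = - \frac{3}{8} + \frac{f}{4 \left(f + f^{2}\right)}$)
$\sqrt{\left(74 + Q{\left(5 \right)}\right) \left(q + 65\right) + 18} = \sqrt{\left(74 + \frac{-1 - 15}{8 \left(1 + 5\right)}\right) \left(- \frac{3}{386} + 65\right) + 18} = \sqrt{\left(74 + \frac{-1 - 15}{8 \cdot 6}\right) \frac{25087}{386} + 18} = \sqrt{\left(74 + \frac{1}{8} \cdot \frac{1}{6} \left(-16\right)\right) \frac{25087}{386} + 18} = \sqrt{\left(74 - \frac{1}{3}\right) \frac{25087}{386} + 18} = \sqrt{\frac{221}{3} \cdot \frac{25087}{386} + 18} = \sqrt{\frac{5544227}{1158} + 18} = \sqrt{\frac{5565071}{1158}} = \frac{\sqrt{6444352218}}{1158}$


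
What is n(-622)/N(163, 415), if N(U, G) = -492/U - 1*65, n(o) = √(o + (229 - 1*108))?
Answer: -163*I*√501/11087 ≈ -0.32907*I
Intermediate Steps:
n(o) = √(121 + o) (n(o) = √(o + (229 - 108)) = √(o + 121) = √(121 + o))
N(U, G) = -65 - 492/U (N(U, G) = -492/U - 65 = -65 - 492/U)
n(-622)/N(163, 415) = √(121 - 622)/(-65 - 492/163) = √(-501)/(-65 - 492*1/163) = (I*√501)/(-65 - 492/163) = (I*√501)/(-11087/163) = (I*√501)*(-163/11087) = -163*I*√501/11087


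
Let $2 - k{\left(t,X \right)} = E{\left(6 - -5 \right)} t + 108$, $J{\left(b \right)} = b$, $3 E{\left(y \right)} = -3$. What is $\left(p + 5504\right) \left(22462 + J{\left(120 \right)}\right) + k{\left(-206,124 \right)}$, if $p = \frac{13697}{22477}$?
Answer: $\frac{399142638898}{3211} \approx 1.243 \cdot 10^{8}$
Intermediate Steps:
$E{\left(y \right)} = -1$ ($E{\left(y \right)} = \frac{1}{3} \left(-3\right) = -1$)
$k{\left(t,X \right)} = -106 + t$ ($k{\left(t,X \right)} = 2 - \left(- t + 108\right) = 2 - \left(108 - t\right) = 2 + \left(-108 + t\right) = -106 + t$)
$p = \frac{13697}{22477}$ ($p = 13697 \cdot \frac{1}{22477} = \frac{13697}{22477} \approx 0.60938$)
$\left(p + 5504\right) \left(22462 + J{\left(120 \right)}\right) + k{\left(-206,124 \right)} = \left(\frac{13697}{22477} + 5504\right) \left(22462 + 120\right) - 312 = \frac{123727105}{22477} \cdot 22582 - 312 = \frac{399143640730}{3211} - 312 = \frac{399142638898}{3211}$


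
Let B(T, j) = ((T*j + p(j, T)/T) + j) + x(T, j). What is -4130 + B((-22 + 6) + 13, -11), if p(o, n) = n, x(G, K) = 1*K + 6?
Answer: -4112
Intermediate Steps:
x(G, K) = 6 + K (x(G, K) = K + 6 = 6 + K)
B(T, j) = 7 + 2*j + T*j (B(T, j) = ((T*j + T/T) + j) + (6 + j) = ((T*j + 1) + j) + (6 + j) = ((1 + T*j) + j) + (6 + j) = (1 + j + T*j) + (6 + j) = 7 + 2*j + T*j)
-4130 + B((-22 + 6) + 13, -11) = -4130 + (7 + 2*(-11) + ((-22 + 6) + 13)*(-11)) = -4130 + (7 - 22 + (-16 + 13)*(-11)) = -4130 + (7 - 22 - 3*(-11)) = -4130 + (7 - 22 + 33) = -4130 + 18 = -4112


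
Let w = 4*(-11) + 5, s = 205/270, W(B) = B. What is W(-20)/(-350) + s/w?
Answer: 2777/73710 ≈ 0.037675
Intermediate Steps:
s = 41/54 (s = 205*(1/270) = 41/54 ≈ 0.75926)
w = -39 (w = -44 + 5 = -39)
W(-20)/(-350) + s/w = -20/(-350) + (41/54)/(-39) = -20*(-1/350) + (41/54)*(-1/39) = 2/35 - 41/2106 = 2777/73710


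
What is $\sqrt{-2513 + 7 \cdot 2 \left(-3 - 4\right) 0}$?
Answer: $i \sqrt{2513} \approx 50.13 i$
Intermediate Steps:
$\sqrt{-2513 + 7 \cdot 2 \left(-3 - 4\right) 0} = \sqrt{-2513 + 7 \cdot 2 \left(-7\right) 0} = \sqrt{-2513 + 7 \left(-14\right) 0} = \sqrt{-2513 - 0} = \sqrt{-2513 + 0} = \sqrt{-2513} = i \sqrt{2513}$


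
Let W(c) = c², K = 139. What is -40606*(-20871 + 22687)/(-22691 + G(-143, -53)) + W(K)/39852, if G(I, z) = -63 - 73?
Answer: 979715762353/303233868 ≈ 3230.9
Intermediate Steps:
G(I, z) = -136
-40606*(-20871 + 22687)/(-22691 + G(-143, -53)) + W(K)/39852 = -40606*(-20871 + 22687)/(-22691 - 136) + 139²/39852 = -40606/((-22827/1816)) + 19321*(1/39852) = -40606/((-22827*1/1816)) + 19321/39852 = -40606/(-22827/1816) + 19321/39852 = -40606*(-1816/22827) + 19321/39852 = 73740496/22827 + 19321/39852 = 979715762353/303233868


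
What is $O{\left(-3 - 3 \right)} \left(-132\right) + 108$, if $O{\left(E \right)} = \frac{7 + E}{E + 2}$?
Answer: $141$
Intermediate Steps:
$O{\left(E \right)} = \frac{7 + E}{2 + E}$
$O{\left(-3 - 3 \right)} \left(-132\right) + 108 = \frac{7 - 6}{2 - 6} \left(-132\right) + 108 = \frac{1}{-4} \cdot 1 \left(-132\right) + 108 = \left(- \frac{1}{4}\right) 1 \left(-132\right) + 108 = \left(- \frac{1}{4}\right) \left(-132\right) + 108 = 33 + 108 = 141$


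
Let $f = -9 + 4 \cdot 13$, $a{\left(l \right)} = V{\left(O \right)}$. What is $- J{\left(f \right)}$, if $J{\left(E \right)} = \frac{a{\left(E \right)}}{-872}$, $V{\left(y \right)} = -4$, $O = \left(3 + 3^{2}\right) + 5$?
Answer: $- \frac{1}{218} \approx -0.0045872$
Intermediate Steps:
$O = 17$ ($O = \left(3 + 9\right) + 5 = 12 + 5 = 17$)
$a{\left(l \right)} = -4$
$f = 43$ ($f = -9 + 52 = 43$)
$J{\left(E \right)} = \frac{1}{218}$ ($J{\left(E \right)} = - \frac{4}{-872} = \left(-4\right) \left(- \frac{1}{872}\right) = \frac{1}{218}$)
$- J{\left(f \right)} = \left(-1\right) \frac{1}{218} = - \frac{1}{218}$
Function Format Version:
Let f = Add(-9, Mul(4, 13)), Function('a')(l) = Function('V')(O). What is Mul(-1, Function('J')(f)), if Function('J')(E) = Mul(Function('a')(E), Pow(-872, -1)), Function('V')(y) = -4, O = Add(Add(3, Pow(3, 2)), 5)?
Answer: Rational(-1, 218) ≈ -0.0045872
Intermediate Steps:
O = 17 (O = Add(Add(3, 9), 5) = Add(12, 5) = 17)
Function('a')(l) = -4
f = 43 (f = Add(-9, 52) = 43)
Function('J')(E) = Rational(1, 218) (Function('J')(E) = Mul(-4, Pow(-872, -1)) = Mul(-4, Rational(-1, 872)) = Rational(1, 218))
Mul(-1, Function('J')(f)) = Mul(-1, Rational(1, 218)) = Rational(-1, 218)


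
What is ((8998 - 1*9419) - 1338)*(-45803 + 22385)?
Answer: 41192262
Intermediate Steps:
((8998 - 1*9419) - 1338)*(-45803 + 22385) = ((8998 - 9419) - 1338)*(-23418) = (-421 - 1338)*(-23418) = -1759*(-23418) = 41192262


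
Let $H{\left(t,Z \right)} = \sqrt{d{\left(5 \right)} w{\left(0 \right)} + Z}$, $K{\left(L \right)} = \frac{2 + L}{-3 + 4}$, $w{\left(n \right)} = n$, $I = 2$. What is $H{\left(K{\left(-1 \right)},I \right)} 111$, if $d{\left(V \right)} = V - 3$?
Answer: $111 \sqrt{2} \approx 156.98$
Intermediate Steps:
$d{\left(V \right)} = -3 + V$
$K{\left(L \right)} = 2 + L$ ($K{\left(L \right)} = \frac{2 + L}{1} = \left(2 + L\right) 1 = 2 + L$)
$H{\left(t,Z \right)} = \sqrt{Z}$ ($H{\left(t,Z \right)} = \sqrt{\left(-3 + 5\right) 0 + Z} = \sqrt{2 \cdot 0 + Z} = \sqrt{0 + Z} = \sqrt{Z}$)
$H{\left(K{\left(-1 \right)},I \right)} 111 = \sqrt{2} \cdot 111 = 111 \sqrt{2}$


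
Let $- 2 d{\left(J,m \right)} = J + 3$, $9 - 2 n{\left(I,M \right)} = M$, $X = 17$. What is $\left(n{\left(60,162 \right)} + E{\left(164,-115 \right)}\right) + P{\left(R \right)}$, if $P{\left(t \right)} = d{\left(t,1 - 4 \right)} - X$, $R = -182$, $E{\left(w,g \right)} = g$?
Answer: $-119$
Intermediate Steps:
$n{\left(I,M \right)} = \frac{9}{2} - \frac{M}{2}$
$d{\left(J,m \right)} = - \frac{3}{2} - \frac{J}{2}$ ($d{\left(J,m \right)} = - \frac{J + 3}{2} = - \frac{3 + J}{2} = - \frac{3}{2} - \frac{J}{2}$)
$P{\left(t \right)} = - \frac{37}{2} - \frac{t}{2}$ ($P{\left(t \right)} = \left(- \frac{3}{2} - \frac{t}{2}\right) - 17 = - \frac{37}{2} - \frac{t}{2}$)
$\left(n{\left(60,162 \right)} + E{\left(164,-115 \right)}\right) + P{\left(R \right)} = \left(\left(\frac{9}{2} - 81\right) - 115\right) - - \frac{145}{2} = \left(\left(\frac{9}{2} - 81\right) - 115\right) + \left(- \frac{37}{2} + 91\right) = \left(- \frac{153}{2} - 115\right) + \frac{145}{2} = - \frac{383}{2} + \frac{145}{2} = -119$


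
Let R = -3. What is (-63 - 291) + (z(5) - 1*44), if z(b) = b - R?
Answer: -390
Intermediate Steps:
z(b) = 3 + b (z(b) = b - 1*(-3) = b + 3 = 3 + b)
(-63 - 291) + (z(5) - 1*44) = (-63 - 291) + ((3 + 5) - 1*44) = -354 + (8 - 44) = -354 - 36 = -390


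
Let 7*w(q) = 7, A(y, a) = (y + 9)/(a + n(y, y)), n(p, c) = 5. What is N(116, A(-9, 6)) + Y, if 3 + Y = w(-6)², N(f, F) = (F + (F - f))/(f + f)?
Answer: -5/2 ≈ -2.5000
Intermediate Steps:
A(y, a) = (9 + y)/(5 + a) (A(y, a) = (y + 9)/(a + 5) = (9 + y)/(5 + a))
w(q) = 1 (w(q) = (⅐)*7 = 1)
N(f, F) = (-f + 2*F)/(2*f) (N(f, F) = (-f + 2*F)/((2*f)) = (-f + 2*F)*(1/(2*f)) = (-f + 2*F)/(2*f))
Y = -2 (Y = -3 + 1² = -3 + 1 = -2)
N(116, A(-9, 6)) + Y = ((9 - 9)/(5 + 6) - ½*116)/116 - 2 = (0/11 - 58)/116 - 2 = ((1/11)*0 - 58)/116 - 2 = (0 - 58)/116 - 2 = (1/116)*(-58) - 2 = -½ - 2 = -5/2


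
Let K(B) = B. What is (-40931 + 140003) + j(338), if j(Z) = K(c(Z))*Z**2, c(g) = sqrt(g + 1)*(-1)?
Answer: 99072 - 114244*sqrt(339) ≈ -2.0044e+6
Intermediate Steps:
c(g) = -sqrt(1 + g) (c(g) = sqrt(1 + g)*(-1) = -sqrt(1 + g))
j(Z) = -Z**2*sqrt(1 + Z) (j(Z) = (-sqrt(1 + Z))*Z**2 = -Z**2*sqrt(1 + Z))
(-40931 + 140003) + j(338) = (-40931 + 140003) - 1*338**2*sqrt(1 + 338) = 99072 - 1*114244*sqrt(339) = 99072 - 114244*sqrt(339)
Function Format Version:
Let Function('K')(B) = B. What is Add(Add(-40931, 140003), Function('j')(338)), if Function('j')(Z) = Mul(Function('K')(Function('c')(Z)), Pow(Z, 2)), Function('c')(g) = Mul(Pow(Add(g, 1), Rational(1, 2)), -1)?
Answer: Add(99072, Mul(-114244, Pow(339, Rational(1, 2)))) ≈ -2.0044e+6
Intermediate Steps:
Function('c')(g) = Mul(-1, Pow(Add(1, g), Rational(1, 2))) (Function('c')(g) = Mul(Pow(Add(1, g), Rational(1, 2)), -1) = Mul(-1, Pow(Add(1, g), Rational(1, 2))))
Function('j')(Z) = Mul(-1, Pow(Z, 2), Pow(Add(1, Z), Rational(1, 2))) (Function('j')(Z) = Mul(Mul(-1, Pow(Add(1, Z), Rational(1, 2))), Pow(Z, 2)) = Mul(-1, Pow(Z, 2), Pow(Add(1, Z), Rational(1, 2))))
Add(Add(-40931, 140003), Function('j')(338)) = Add(Add(-40931, 140003), Mul(-1, Pow(338, 2), Pow(Add(1, 338), Rational(1, 2)))) = Add(99072, Mul(-1, 114244, Pow(339, Rational(1, 2)))) = Add(99072, Mul(-114244, Pow(339, Rational(1, 2))))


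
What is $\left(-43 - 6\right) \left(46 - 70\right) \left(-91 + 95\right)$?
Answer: $4704$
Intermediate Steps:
$\left(-43 - 6\right) \left(46 - 70\right) \left(-91 + 95\right) = \left(-49\right) \left(-24\right) 4 = 1176 \cdot 4 = 4704$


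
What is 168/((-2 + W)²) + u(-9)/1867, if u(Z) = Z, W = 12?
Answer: 78189/46675 ≈ 1.6752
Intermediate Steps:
168/((-2 + W)²) + u(-9)/1867 = 168/((-2 + 12)²) - 9/1867 = 168/(10²) - 9*1/1867 = 168/100 - 9/1867 = 168*(1/100) - 9/1867 = 42/25 - 9/1867 = 78189/46675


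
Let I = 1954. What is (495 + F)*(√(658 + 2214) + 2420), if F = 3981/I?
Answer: 1175165310/977 + 971211*√718/977 ≈ 1.2295e+6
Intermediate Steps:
F = 3981/1954 ≈ 2.0374
(495 + F)*(√(658 + 2214) + 2420) = (495 + 3981/1954)*(√(658 + 2214) + 2420) = 971211*(√2872 + 2420)/1954 = 971211*(2*√718 + 2420)/1954 = 971211*(2420 + 2*√718)/1954 = 1175165310/977 + 971211*√718/977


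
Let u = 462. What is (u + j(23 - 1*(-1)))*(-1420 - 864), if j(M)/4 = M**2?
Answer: -6317544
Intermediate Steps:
j(M) = 4*M**2
(u + j(23 - 1*(-1)))*(-1420 - 864) = (462 + 4*(23 - 1*(-1))**2)*(-1420 - 864) = (462 + 4*(23 + 1)**2)*(-2284) = (462 + 4*24**2)*(-2284) = (462 + 4*576)*(-2284) = (462 + 2304)*(-2284) = 2766*(-2284) = -6317544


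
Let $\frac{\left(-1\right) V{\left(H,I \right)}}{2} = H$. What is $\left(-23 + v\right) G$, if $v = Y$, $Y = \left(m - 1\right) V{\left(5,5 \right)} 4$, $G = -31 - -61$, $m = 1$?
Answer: $-690$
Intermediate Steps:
$V{\left(H,I \right)} = - 2 H$
$G = 30$ ($G = -31 + 61 = 30$)
$Y = 0$ ($Y = \left(1 - 1\right) \left(\left(-2\right) 5\right) 4 = \left(1 - 1\right) \left(-10\right) 4 = 0 \left(-10\right) 4 = 0 \cdot 4 = 0$)
$v = 0$
$\left(-23 + v\right) G = \left(-23 + 0\right) 30 = \left(-23\right) 30 = -690$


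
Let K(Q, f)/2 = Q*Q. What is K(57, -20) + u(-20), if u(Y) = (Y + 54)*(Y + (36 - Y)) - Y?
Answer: 7742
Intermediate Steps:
K(Q, f) = 2*Q² (K(Q, f) = 2*(Q*Q) = 2*Q²)
u(Y) = 1944 + 35*Y (u(Y) = (54 + Y)*36 - Y = (1944 + 36*Y) - Y = 1944 + 35*Y)
K(57, -20) + u(-20) = 2*57² + (1944 + 35*(-20)) = 2*3249 + (1944 - 700) = 6498 + 1244 = 7742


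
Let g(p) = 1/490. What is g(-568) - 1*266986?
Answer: -130823139/490 ≈ -2.6699e+5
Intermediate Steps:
g(p) = 1/490
g(-568) - 1*266986 = 1/490 - 1*266986 = 1/490 - 266986 = -130823139/490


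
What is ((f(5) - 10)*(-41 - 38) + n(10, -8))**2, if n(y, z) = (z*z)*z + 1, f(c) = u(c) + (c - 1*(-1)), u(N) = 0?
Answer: 38025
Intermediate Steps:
f(c) = 1 + c (f(c) = 0 + (c - 1*(-1)) = 0 + (c + 1) = 0 + (1 + c) = 1 + c)
n(y, z) = 1 + z**3 (n(y, z) = z**2*z + 1 = z**3 + 1 = 1 + z**3)
((f(5) - 10)*(-41 - 38) + n(10, -8))**2 = (((1 + 5) - 10)*(-41 - 38) + (1 + (-8)**3))**2 = ((6 - 10)*(-79) + (1 - 512))**2 = (-4*(-79) - 511)**2 = (316 - 511)**2 = (-195)**2 = 38025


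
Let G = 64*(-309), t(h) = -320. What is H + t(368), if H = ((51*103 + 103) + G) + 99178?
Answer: 84438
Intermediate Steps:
G = -19776
H = 84758 (H = ((51*103 + 103) - 19776) + 99178 = ((5253 + 103) - 19776) + 99178 = (5356 - 19776) + 99178 = -14420 + 99178 = 84758)
H + t(368) = 84758 - 320 = 84438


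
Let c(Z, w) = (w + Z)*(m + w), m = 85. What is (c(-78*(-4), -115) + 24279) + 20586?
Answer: 38955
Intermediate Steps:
c(Z, w) = (85 + w)*(Z + w) (c(Z, w) = (w + Z)*(85 + w) = (Z + w)*(85 + w) = (85 + w)*(Z + w))
(c(-78*(-4), -115) + 24279) + 20586 = (((-115)² + 85*(-78*(-4)) + 85*(-115) - 78*(-4)*(-115)) + 24279) + 20586 = ((13225 + 85*312 - 9775 + 312*(-115)) + 24279) + 20586 = ((13225 + 26520 - 9775 - 35880) + 24279) + 20586 = (-5910 + 24279) + 20586 = 18369 + 20586 = 38955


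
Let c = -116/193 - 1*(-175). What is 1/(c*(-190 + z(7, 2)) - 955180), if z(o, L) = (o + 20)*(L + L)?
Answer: -193/187109778 ≈ -1.0315e-6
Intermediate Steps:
z(o, L) = 2*L*(20 + o) (z(o, L) = (20 + o)*(2*L) = 2*L*(20 + o))
c = 33659/193 (c = -116*1/193 + 175 = -116/193 + 175 = 33659/193 ≈ 174.40)
1/(c*(-190 + z(7, 2)) - 955180) = 1/(33659*(-190 + 2*2*(20 + 7))/193 - 955180) = 1/(33659*(-190 + 2*2*27)/193 - 955180) = 1/(33659*(-190 + 108)/193 - 955180) = 1/((33659/193)*(-82) - 955180) = 1/(-2760038/193 - 955180) = 1/(-187109778/193) = -193/187109778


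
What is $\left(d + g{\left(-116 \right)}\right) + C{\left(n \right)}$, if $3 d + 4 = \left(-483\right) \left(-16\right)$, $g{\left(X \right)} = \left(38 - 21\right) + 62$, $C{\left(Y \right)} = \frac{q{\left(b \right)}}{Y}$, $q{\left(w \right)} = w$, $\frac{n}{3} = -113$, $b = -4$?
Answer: $\frac{899597}{339} \approx 2653.7$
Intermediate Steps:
$n = -339$ ($n = 3 \left(-113\right) = -339$)
$C{\left(Y \right)} = - \frac{4}{Y}$
$g{\left(X \right)} = 79$ ($g{\left(X \right)} = 17 + 62 = 79$)
$d = \frac{7724}{3}$ ($d = - \frac{4}{3} + \frac{\left(-483\right) \left(-16\right)}{3} = - \frac{4}{3} + \frac{1}{3} \cdot 7728 = - \frac{4}{3} + 2576 = \frac{7724}{3} \approx 2574.7$)
$\left(d + g{\left(-116 \right)}\right) + C{\left(n \right)} = \left(\frac{7724}{3} + 79\right) - \frac{4}{-339} = \frac{7961}{3} - - \frac{4}{339} = \frac{7961}{3} + \frac{4}{339} = \frac{899597}{339}$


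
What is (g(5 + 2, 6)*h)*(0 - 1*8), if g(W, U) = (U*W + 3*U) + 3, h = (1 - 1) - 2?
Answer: 1008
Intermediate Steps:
h = -2 (h = 0 - 2 = -2)
g(W, U) = 3 + 3*U + U*W (g(W, U) = (3*U + U*W) + 3 = 3 + 3*U + U*W)
(g(5 + 2, 6)*h)*(0 - 1*8) = ((3 + 3*6 + 6*(5 + 2))*(-2))*(0 - 1*8) = ((3 + 18 + 6*7)*(-2))*(0 - 8) = ((3 + 18 + 42)*(-2))*(-8) = (63*(-2))*(-8) = -126*(-8) = 1008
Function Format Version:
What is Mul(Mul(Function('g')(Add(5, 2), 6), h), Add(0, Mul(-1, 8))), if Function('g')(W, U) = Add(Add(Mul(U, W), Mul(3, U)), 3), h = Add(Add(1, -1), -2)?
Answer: 1008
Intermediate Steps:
h = -2 (h = Add(0, -2) = -2)
Function('g')(W, U) = Add(3, Mul(3, U), Mul(U, W)) (Function('g')(W, U) = Add(Add(Mul(3, U), Mul(U, W)), 3) = Add(3, Mul(3, U), Mul(U, W)))
Mul(Mul(Function('g')(Add(5, 2), 6), h), Add(0, Mul(-1, 8))) = Mul(Mul(Add(3, Mul(3, 6), Mul(6, Add(5, 2))), -2), Add(0, Mul(-1, 8))) = Mul(Mul(Add(3, 18, Mul(6, 7)), -2), Add(0, -8)) = Mul(Mul(Add(3, 18, 42), -2), -8) = Mul(Mul(63, -2), -8) = Mul(-126, -8) = 1008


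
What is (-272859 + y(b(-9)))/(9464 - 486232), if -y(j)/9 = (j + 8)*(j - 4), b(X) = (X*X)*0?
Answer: 272571/476768 ≈ 0.57171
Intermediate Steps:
b(X) = 0 (b(X) = X²*0 = 0)
y(j) = -9*(-4 + j)*(8 + j) (y(j) = -9*(j + 8)*(j - 4) = -9*(8 + j)*(-4 + j) = -9*(-4 + j)*(8 + j))
(-272859 + y(b(-9)))/(9464 - 486232) = (-272859 + (288 - 36*0 - 9*0²))/(9464 - 486232) = (-272859 + (288 + 0 - 9*0))/(-476768) = (-272859 + (288 + 0 + 0))*(-1/476768) = (-272859 + 288)*(-1/476768) = -272571*(-1/476768) = 272571/476768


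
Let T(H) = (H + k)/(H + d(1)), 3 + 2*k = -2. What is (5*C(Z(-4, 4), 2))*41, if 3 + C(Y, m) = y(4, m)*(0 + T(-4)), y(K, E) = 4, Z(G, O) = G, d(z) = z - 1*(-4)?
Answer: -5945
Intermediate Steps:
d(z) = 4 + z (d(z) = z + 4 = 4 + z)
k = -5/2 (k = -3/2 + (1/2)*(-2) = -3/2 - 1 = -5/2 ≈ -2.5000)
T(H) = (-5/2 + H)/(5 + H) (T(H) = (H - 5/2)/(H + (4 + 1)) = (-5/2 + H)/(H + 5) = (-5/2 + H)/(5 + H))
C(Y, m) = -29 (C(Y, m) = -3 + 4*(0 + (-5/2 - 4)/(5 - 4)) = -3 + 4*(0 - 13/2/1) = -3 + 4*(0 + 1*(-13/2)) = -3 + 4*(0 - 13/2) = -3 + 4*(-13/2) = -3 - 26 = -29)
(5*C(Z(-4, 4), 2))*41 = (5*(-29))*41 = -145*41 = -5945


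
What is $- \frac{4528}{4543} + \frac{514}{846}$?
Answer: $- \frac{747793}{1921689} \approx -0.38913$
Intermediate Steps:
$- \frac{4528}{4543} + \frac{514}{846} = \left(-4528\right) \frac{1}{4543} + 514 \cdot \frac{1}{846} = - \frac{4528}{4543} + \frac{257}{423} = - \frac{747793}{1921689}$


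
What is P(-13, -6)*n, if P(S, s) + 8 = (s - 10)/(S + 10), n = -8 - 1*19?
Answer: 72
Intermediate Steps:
n = -27 (n = -8 - 19 = -27)
P(S, s) = -8 + (-10 + s)/(10 + S) (P(S, s) = -8 + (s - 10)/(S + 10) = -8 + (-10 + s)/(10 + S))
P(-13, -6)*n = ((-90 - 6 - 8*(-13))/(10 - 13))*(-27) = ((-90 - 6 + 104)/(-3))*(-27) = -⅓*8*(-27) = -8/3*(-27) = 72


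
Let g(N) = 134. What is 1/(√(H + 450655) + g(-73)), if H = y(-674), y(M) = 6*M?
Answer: -134/428655 + 11*√3691/428655 ≈ 0.0012464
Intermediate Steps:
H = -4044 (H = 6*(-674) = -4044)
1/(√(H + 450655) + g(-73)) = 1/(√(-4044 + 450655) + 134) = 1/(√446611 + 134) = 1/(11*√3691 + 134) = 1/(134 + 11*√3691)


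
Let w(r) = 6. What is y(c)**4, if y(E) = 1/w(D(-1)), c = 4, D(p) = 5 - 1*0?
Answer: 1/1296 ≈ 0.00077160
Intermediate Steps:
D(p) = 5 (D(p) = 5 + 0 = 5)
y(E) = 1/6
y(c)**4 = (1/6)**4 = 1/1296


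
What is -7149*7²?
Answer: -350301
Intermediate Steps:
-7149*7² = -7149*49 = -350301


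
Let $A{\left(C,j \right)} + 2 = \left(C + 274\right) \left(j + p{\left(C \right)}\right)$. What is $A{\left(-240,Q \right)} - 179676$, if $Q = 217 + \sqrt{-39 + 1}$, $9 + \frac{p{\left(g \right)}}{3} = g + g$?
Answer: $-222178 + 34 i \sqrt{38} \approx -2.2218 \cdot 10^{5} + 209.59 i$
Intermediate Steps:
$p{\left(g \right)} = -27 + 6 g$ ($p{\left(g \right)} = -27 + 3 \left(g + g\right) = -27 + 3 \cdot 2 g = -27 + 6 g$)
$Q = 217 + i \sqrt{38}$ ($Q = 217 + \sqrt{-38} = 217 + i \sqrt{38} \approx 217.0 + 6.1644 i$)
$A{\left(C,j \right)} = -2 + \left(274 + C\right) \left(-27 + j + 6 C\right)$ ($A{\left(C,j \right)} = -2 + \left(C + 274\right) \left(j + \left(-27 + 6 C\right)\right) = -2 + \left(274 + C\right) \left(-27 + j + 6 C\right)$)
$A{\left(-240,Q \right)} - 179676 = \left(-7400 + 6 \left(-240\right)^{2} + 274 \left(217 + i \sqrt{38}\right) + 1617 \left(-240\right) - 240 \left(217 + i \sqrt{38}\right)\right) - 179676 = \left(-7400 + 6 \cdot 57600 + \left(59458 + 274 i \sqrt{38}\right) - 388080 - \left(52080 + 240 i \sqrt{38}\right)\right) - 179676 = \left(-7400 + 345600 + \left(59458 + 274 i \sqrt{38}\right) - 388080 - \left(52080 + 240 i \sqrt{38}\right)\right) - 179676 = \left(-42502 + 34 i \sqrt{38}\right) - 179676 = -222178 + 34 i \sqrt{38}$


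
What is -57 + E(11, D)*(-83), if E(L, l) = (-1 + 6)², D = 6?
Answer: -2132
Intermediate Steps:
E(L, l) = 25 (E(L, l) = 5² = 25)
-57 + E(11, D)*(-83) = -57 + 25*(-83) = -57 - 2075 = -2132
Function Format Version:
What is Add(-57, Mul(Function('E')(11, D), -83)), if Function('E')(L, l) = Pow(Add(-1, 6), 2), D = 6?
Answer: -2132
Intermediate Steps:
Function('E')(L, l) = 25 (Function('E')(L, l) = Pow(5, 2) = 25)
Add(-57, Mul(Function('E')(11, D), -83)) = Add(-57, Mul(25, -83)) = Add(-57, -2075) = -2132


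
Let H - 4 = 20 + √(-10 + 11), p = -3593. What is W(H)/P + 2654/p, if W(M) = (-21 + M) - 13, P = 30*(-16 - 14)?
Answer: -261807/359300 ≈ -0.72866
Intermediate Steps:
H = 25 (H = 4 + (20 + √(-10 + 11)) = 4 + (20 + √1) = 4 + (20 + 1) = 4 + 21 = 25)
P = -900 (P = 30*(-30) = -900)
W(M) = -34 + M
W(H)/P + 2654/p = (-34 + 25)/(-900) + 2654/(-3593) = -9*(-1/900) + 2654*(-1/3593) = 1/100 - 2654/3593 = -261807/359300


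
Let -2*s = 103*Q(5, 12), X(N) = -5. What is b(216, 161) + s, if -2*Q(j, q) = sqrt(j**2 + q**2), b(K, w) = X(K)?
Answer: 1319/4 ≈ 329.75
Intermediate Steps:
b(K, w) = -5
Q(j, q) = -sqrt(j**2 + q**2)/2
s = 1339/4 (s = -103*(-sqrt(5**2 + 12**2)/2)/2 = -103*(-sqrt(25 + 144)/2)/2 = -103*(-sqrt(169)/2)/2 = -103*(-1/2*13)/2 = -103*(-13)/(2*2) = -1/2*(-1339/2) = 1339/4 ≈ 334.75)
b(216, 161) + s = -5 + 1339/4 = 1319/4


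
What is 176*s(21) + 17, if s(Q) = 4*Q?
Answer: 14801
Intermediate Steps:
176*s(21) + 17 = 176*(4*21) + 17 = 176*84 + 17 = 14784 + 17 = 14801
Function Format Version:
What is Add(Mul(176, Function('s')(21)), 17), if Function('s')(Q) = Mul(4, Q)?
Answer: 14801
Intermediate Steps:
Add(Mul(176, Function('s')(21)), 17) = Add(Mul(176, Mul(4, 21)), 17) = Add(Mul(176, 84), 17) = Add(14784, 17) = 14801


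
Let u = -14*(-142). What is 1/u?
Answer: 1/1988 ≈ 0.00050302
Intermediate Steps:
u = 1988
1/u = 1/1988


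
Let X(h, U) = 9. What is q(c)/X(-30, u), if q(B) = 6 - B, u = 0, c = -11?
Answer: 17/9 ≈ 1.8889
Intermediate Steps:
q(c)/X(-30, u) = (6 - 1*(-11))/9 = (6 + 11)*(⅑) = 17*(⅑) = 17/9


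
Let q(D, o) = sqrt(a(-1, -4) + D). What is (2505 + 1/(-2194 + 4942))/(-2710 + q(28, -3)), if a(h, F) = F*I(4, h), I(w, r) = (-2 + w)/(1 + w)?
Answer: -46637345275/50453785632 - 6883741*sqrt(165)/50453785632 ≈ -0.92611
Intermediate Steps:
I(w, r) = (-2 + w)/(1 + w)
a(h, F) = 2*F/5 (a(h, F) = F*((-2 + 4)/(1 + 4)) = F*(2/5) = 2*F/5)
q(D, o) = sqrt(-8/5 + D) (q(D, o) = sqrt((2/5)*(-4) + D) = sqrt(-8/5 + D))
(2505 + 1/(-2194 + 4942))/(-2710 + q(28, -3)) = (2505 + 1/(-2194 + 4942))/(-2710 + sqrt(-40 + 25*28)/5) = (2505 + 1/2748)/(-2710 + sqrt(-40 + 700)/5) = (2505 + 1/2748)/(-2710 + sqrt(660)/5) = 6883741/(2748*(-2710 + (2*sqrt(165))/5)) = 6883741/(2748*(-2710 + 2*sqrt(165)/5))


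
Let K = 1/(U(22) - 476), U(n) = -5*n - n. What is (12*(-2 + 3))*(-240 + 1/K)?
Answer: -10176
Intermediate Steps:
U(n) = -6*n
K = -1/608 (K = 1/(-6*22 - 476) = 1/(-132 - 476) = 1/(-608) = -1/608 ≈ -0.0016447)
(12*(-2 + 3))*(-240 + 1/K) = (12*(-2 + 3))*(-240 + 1/(-1/608)) = (12*1)*(-240 - 608) = 12*(-848) = -10176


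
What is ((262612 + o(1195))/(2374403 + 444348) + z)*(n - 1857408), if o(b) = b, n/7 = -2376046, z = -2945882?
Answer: 153533310960397964750/2818751 ≈ 5.4469e+13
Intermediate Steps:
n = -16632322 (n = 7*(-2376046) = -16632322)
((262612 + o(1195))/(2374403 + 444348) + z)*(n - 1857408) = ((262612 + 1195)/(2374403 + 444348) - 2945882)*(-16632322 - 1857408) = (263807/2818751 - 2945882)*(-18489730) = -8303707569575/2818751*(-18489730) = 153533310960397964750/2818751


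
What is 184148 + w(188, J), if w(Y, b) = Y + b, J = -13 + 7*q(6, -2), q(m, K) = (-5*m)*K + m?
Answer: 184785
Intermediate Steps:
q(m, K) = m - 5*K*m (q(m, K) = -5*K*m + m = m - 5*K*m)
J = 449 (J = -13 + 7*(6*(1 - 5*(-2))) = -13 + 7*(6*(1 + 10)) = -13 + 7*(6*11) = -13 + 7*66 = -13 + 462 = 449)
184148 + w(188, J) = 184148 + (188 + 449) = 184148 + 637 = 184785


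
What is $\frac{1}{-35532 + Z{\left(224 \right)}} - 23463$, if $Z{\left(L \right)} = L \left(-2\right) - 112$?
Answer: $- \frac{846826597}{36092} \approx -23463.0$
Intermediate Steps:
$Z{\left(L \right)} = -112 - 2 L$ ($Z{\left(L \right)} = - 2 L - 112 = -112 - 2 L$)
$\frac{1}{-35532 + Z{\left(224 \right)}} - 23463 = \frac{1}{-35532 - 560} - 23463 = \frac{1}{-36092} - 23463 = - \frac{1}{36092} - 23463 = - \frac{846826597}{36092}$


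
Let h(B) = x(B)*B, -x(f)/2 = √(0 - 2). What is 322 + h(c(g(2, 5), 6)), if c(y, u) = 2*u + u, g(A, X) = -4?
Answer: 322 - 36*I*√2 ≈ 322.0 - 50.912*I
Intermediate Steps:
x(f) = -2*I*√2 (x(f) = -2*√(0 - 2) = -2*I*√2)
c(y, u) = 3*u
h(B) = -2*I*B*√2 (h(B) = (-2*I*√2)*B = -2*I*B*√2)
322 + h(c(g(2, 5), 6)) = 322 - 2*I*3*6*√2 = 322 - 2*I*18*√2 = 322 - 36*I*√2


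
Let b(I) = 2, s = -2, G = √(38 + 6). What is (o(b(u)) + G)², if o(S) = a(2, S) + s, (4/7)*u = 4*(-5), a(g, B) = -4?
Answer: 80 - 24*√11 ≈ 0.40100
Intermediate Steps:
u = -35 (u = 7*(4*(-5))/4 = (7/4)*(-20) = -35)
G = 2*√11 (G = √44 = 2*√11 ≈ 6.6332)
o(S) = -6 (o(S) = -4 - 2 = -6)
(o(b(u)) + G)² = (-6 + 2*√11)²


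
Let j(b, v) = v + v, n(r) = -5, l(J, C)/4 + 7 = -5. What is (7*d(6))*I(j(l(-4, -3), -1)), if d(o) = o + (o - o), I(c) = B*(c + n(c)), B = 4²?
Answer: -4704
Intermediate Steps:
l(J, C) = -48 (l(J, C) = -28 + 4*(-5) = -28 - 20 = -48)
j(b, v) = 2*v
B = 16
I(c) = -80 + 16*c (I(c) = 16*(c - 5) = 16*(-5 + c) = -80 + 16*c)
d(o) = o (d(o) = o + 0 = o)
(7*d(6))*I(j(l(-4, -3), -1)) = (7*6)*(-80 + 16*(2*(-1))) = 42*(-80 + 16*(-2)) = 42*(-80 - 32) = 42*(-112) = -4704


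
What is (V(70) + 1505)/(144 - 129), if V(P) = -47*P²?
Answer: -15253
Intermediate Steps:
(V(70) + 1505)/(144 - 129) = (-47*70² + 1505)/(144 - 129) = (-47*4900 + 1505)/15 = (-230300 + 1505)*(1/15) = -228795*1/15 = -15253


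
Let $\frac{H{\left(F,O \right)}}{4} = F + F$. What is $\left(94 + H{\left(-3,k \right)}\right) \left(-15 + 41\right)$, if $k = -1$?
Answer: $1820$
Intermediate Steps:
$H{\left(F,O \right)} = 8 F$ ($H{\left(F,O \right)} = 4 \left(F + F\right) = 4 \cdot 2 F = 8 F$)
$\left(94 + H{\left(-3,k \right)}\right) \left(-15 + 41\right) = \left(94 + 8 \left(-3\right)\right) \left(-15 + 41\right) = \left(94 - 24\right) 26 = 70 \cdot 26 = 1820$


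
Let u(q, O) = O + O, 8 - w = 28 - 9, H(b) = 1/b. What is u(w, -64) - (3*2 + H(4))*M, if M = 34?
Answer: -681/2 ≈ -340.50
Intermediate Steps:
w = -11 (w = 8 - (28 - 9) = 8 - 1*19 = 8 - 19 = -11)
u(q, O) = 2*O
u(w, -64) - (3*2 + H(4))*M = 2*(-64) - (3*2 + 1/4)*34 = -128 - (6 + ¼)*34 = -128 - 25*34/4 = -128 - 1*425/2 = -128 - 425/2 = -681/2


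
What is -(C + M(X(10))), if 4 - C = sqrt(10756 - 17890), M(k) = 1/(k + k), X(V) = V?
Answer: -81/20 + I*sqrt(7134) ≈ -4.05 + 84.463*I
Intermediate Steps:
M(k) = 1/(2*k)
C = 4 - I*sqrt(7134) (C = 4 - sqrt(10756 - 17890) = 4 - sqrt(-7134) = 4 - I*sqrt(7134) ≈ 4.0 - 84.463*I)
-(C + M(X(10))) = -((4 - I*sqrt(7134)) + (1/2)/10) = -((4 - I*sqrt(7134)) + (1/2)*(1/10)) = -((4 - I*sqrt(7134)) + 1/20) = -(81/20 - I*sqrt(7134)) = -81/20 + I*sqrt(7134)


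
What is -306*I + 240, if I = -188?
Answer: 57768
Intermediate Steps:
-306*I + 240 = -306*(-188) + 240 = 57528 + 240 = 57768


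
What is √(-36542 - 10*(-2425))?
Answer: 2*I*√3073 ≈ 110.87*I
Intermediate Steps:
√(-36542 - 10*(-2425)) = √(-36542 + 24250) = √(-12292) = 2*I*√3073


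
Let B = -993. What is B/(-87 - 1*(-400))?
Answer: -993/313 ≈ -3.1725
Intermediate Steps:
B/(-87 - 1*(-400)) = -993/(-87 - 1*(-400)) = -993/(-87 + 400) = -993/313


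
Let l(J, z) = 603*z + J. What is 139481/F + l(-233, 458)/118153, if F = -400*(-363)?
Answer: 56546731793/17155815600 ≈ 3.2961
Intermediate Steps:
l(J, z) = J + 603*z
F = 145200
139481/F + l(-233, 458)/118153 = 139481/145200 + (-233 + 603*458)/118153 = 139481*(1/145200) + (-233 + 276174)*(1/118153) = 139481/145200 + 275941*(1/118153) = 139481/145200 + 275941/118153 = 56546731793/17155815600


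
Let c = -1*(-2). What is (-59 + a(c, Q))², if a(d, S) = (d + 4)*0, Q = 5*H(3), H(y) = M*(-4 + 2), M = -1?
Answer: 3481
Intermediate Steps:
H(y) = 2 (H(y) = -(-4 + 2) = -1*(-2) = 2)
c = 2
Q = 10 (Q = 5*2 = 10)
a(d, S) = 0 (a(d, S) = (4 + d)*0 = 0)
(-59 + a(c, Q))² = (-59 + 0)² = (-59)² = 3481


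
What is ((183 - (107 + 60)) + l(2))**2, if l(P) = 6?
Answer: 484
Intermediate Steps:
((183 - (107 + 60)) + l(2))**2 = ((183 - (107 + 60)) + 6)**2 = ((183 - 1*167) + 6)**2 = ((183 - 167) + 6)**2 = (16 + 6)**2 = 22**2 = 484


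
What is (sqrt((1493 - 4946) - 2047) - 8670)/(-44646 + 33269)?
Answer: 8670/11377 - 10*I*sqrt(55)/11377 ≈ 0.76206 - 0.0065186*I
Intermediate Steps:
(sqrt((1493 - 4946) - 2047) - 8670)/(-44646 + 33269) = (sqrt(-3453 - 2047) - 8670)/(-11377) = (sqrt(-5500) - 8670)*(-1/11377) = (10*I*sqrt(55) - 8670)*(-1/11377) = (-8670 + 10*I*sqrt(55))*(-1/11377) = 8670/11377 - 10*I*sqrt(55)/11377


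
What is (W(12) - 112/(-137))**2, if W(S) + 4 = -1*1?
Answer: 328329/18769 ≈ 17.493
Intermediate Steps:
W(S) = -5 (W(S) = -4 - 1*1 = -4 - 1 = -5)
(W(12) - 112/(-137))**2 = (-5 - 112/(-137))**2 = (-5 - 112*(-1/137))**2 = (-5 + 112/137)**2 = (-573/137)**2 = 328329/18769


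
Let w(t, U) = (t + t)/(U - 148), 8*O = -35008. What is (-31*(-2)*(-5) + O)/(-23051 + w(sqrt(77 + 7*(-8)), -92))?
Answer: 74068790400/364353326399 - 187440*sqrt(21)/2550473284793 ≈ 0.20329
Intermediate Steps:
O = -4376 (O = (1/8)*(-35008) = -4376)
w(t, U) = 2*t/(-148 + U) (w(t, U) = (2*t)/(-148 + U) = 2*t/(-148 + U))
(-31*(-2)*(-5) + O)/(-23051 + w(sqrt(77 + 7*(-8)), -92)) = (-31*(-2)*(-5) - 4376)/(-23051 + 2*sqrt(77 + 7*(-8))/(-148 - 92)) = (62*(-5) - 4376)/(-23051 + 2*sqrt(77 - 56)/(-240)) = (-310 - 4376)/(-23051 + 2*sqrt(21)*(-1/240)) = -4686/(-23051 - sqrt(21)/120)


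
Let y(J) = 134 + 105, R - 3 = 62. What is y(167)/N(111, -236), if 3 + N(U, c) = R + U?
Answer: 239/173 ≈ 1.3815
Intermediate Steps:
R = 65 (R = 3 + 62 = 65)
N(U, c) = 62 + U (N(U, c) = -3 + (65 + U) = 62 + U)
y(J) = 239
y(167)/N(111, -236) = 239/(62 + 111) = 239/173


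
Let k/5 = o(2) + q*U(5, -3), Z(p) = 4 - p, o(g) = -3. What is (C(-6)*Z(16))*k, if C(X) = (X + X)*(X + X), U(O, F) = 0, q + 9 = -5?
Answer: 25920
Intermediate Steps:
q = -14 (q = -9 - 5 = -14)
C(X) = 4*X**2 (C(X) = (2*X)*(2*X) = 4*X**2)
k = -15 (k = 5*(-3 - 14*0) = 5*(-3 + 0) = 5*(-3) = -15)
(C(-6)*Z(16))*k = ((4*(-6)**2)*(4 - 1*16))*(-15) = ((4*36)*(4 - 16))*(-15) = (144*(-12))*(-15) = -1728*(-15) = 25920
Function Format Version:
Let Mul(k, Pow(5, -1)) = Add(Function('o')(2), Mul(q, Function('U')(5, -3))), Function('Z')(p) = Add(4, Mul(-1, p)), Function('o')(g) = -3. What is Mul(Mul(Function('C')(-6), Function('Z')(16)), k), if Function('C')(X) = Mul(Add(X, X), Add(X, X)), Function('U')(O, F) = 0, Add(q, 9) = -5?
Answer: 25920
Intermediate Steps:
q = -14 (q = Add(-9, -5) = -14)
Function('C')(X) = Mul(4, Pow(X, 2)) (Function('C')(X) = Mul(Mul(2, X), Mul(2, X)) = Mul(4, Pow(X, 2)))
k = -15 (k = Mul(5, Add(-3, Mul(-14, 0))) = Mul(5, Add(-3, 0)) = Mul(5, -3) = -15)
Mul(Mul(Function('C')(-6), Function('Z')(16)), k) = Mul(Mul(Mul(4, Pow(-6, 2)), Add(4, Mul(-1, 16))), -15) = Mul(Mul(Mul(4, 36), Add(4, -16)), -15) = Mul(Mul(144, -12), -15) = Mul(-1728, -15) = 25920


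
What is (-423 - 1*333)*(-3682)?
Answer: 2783592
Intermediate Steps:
(-423 - 1*333)*(-3682) = (-423 - 333)*(-3682) = -756*(-3682) = 2783592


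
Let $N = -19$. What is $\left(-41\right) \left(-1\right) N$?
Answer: $-779$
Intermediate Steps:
$\left(-41\right) \left(-1\right) N = \left(-41\right) \left(-1\right) \left(-19\right) = 41 \left(-19\right) = -779$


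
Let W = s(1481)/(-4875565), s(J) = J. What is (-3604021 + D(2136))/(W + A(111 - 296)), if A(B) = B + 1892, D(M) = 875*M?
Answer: -8459207661865/8322587974 ≈ -1016.4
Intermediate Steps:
W = -1481/4875565 (W = 1481/(-4875565) = 1481*(-1/4875565) = -1481/4875565 ≈ -0.00030376)
A(B) = 1892 + B
(-3604021 + D(2136))/(W + A(111 - 296)) = (-3604021 + 875*2136)/(-1481/4875565 + (1892 + (111 - 296))) = (-3604021 + 1869000)/(-1481/4875565 + (1892 - 185)) = -1735021/(-1481/4875565 + 1707) = -1735021/8322587974/4875565 = -1735021*4875565/8322587974 = -8459207661865/8322587974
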